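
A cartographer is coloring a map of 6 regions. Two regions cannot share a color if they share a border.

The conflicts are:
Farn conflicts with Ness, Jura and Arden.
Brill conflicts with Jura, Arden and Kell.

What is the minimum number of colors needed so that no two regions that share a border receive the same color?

2

Brill and Arden conflict, so at least 2 colors are needed.
2 colors suffice: color 1 → {Farn, Brill}; color 2 → {Ness, Jura, Arden, Kell}. No two conflicting regions share a color.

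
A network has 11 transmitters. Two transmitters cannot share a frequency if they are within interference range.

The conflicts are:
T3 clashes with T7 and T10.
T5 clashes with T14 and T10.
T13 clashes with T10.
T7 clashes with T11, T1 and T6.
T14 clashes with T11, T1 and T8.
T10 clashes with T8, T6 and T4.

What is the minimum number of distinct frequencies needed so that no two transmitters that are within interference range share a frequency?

2

T13 and T10 conflict, so at least 2 frequencies are needed.
A valid assignment using 2 frequencies: T3=2, T5=2, T13=2, T7=1, T14=1, T10=1, T11=2, T1=2, T8=2, T6=2, T4=2. Each listed conflict is separated.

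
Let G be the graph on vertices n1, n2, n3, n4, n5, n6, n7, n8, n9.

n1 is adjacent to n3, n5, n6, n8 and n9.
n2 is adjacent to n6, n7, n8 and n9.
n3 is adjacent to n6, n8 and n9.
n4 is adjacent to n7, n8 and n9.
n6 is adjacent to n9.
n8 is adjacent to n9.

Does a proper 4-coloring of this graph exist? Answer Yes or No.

The chromatic number is 4. n1, n3, n6, n9 are pairwise adjacent (a clique of size 4), so at least 4 colors are needed.
One proper 4-coloring: n1=green, n2=green, n3=yellow, n4=green, n5=red, n6=blue, n7=red, n8=blue, n9=red.
That is already a proper 4-coloring.

Yes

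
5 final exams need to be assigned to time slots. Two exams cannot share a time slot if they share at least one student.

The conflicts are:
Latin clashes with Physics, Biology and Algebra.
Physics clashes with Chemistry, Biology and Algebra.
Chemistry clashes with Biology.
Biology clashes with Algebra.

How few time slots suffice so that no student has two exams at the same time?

Latin, Physics, Biology, Algebra are mutually in conflict, so at least 4 time slots are needed.
4 time slots suffice: time slot 1 → {Biology}; time slot 2 → {Physics}; time slot 3 → {Chemistry, Algebra}; time slot 4 → {Latin}. No two conflicting exams share a time slot.

4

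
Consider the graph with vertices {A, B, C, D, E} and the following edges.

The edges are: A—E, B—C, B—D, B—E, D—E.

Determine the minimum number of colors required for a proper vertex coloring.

B, D, E are mutually adjacent, so at least 3 colors are needed.
A valid assignment using 3 colors: A=2, B=2, C=1, D=3, E=1. Each edge has distinct colors on its endpoints.

3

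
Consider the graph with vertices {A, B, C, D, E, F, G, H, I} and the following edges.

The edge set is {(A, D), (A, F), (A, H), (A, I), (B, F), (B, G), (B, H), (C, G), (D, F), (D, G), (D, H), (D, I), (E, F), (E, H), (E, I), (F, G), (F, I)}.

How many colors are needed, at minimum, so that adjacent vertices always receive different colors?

4

A, D, F, I are mutually adjacent (a clique of size 4), so at least 4 colors are needed.
4 colors suffice: color red → {C, F, H}; color blue → {B, D, E}; color green → {G, I}; color yellow → {A}. No two adjacent vertices share a color.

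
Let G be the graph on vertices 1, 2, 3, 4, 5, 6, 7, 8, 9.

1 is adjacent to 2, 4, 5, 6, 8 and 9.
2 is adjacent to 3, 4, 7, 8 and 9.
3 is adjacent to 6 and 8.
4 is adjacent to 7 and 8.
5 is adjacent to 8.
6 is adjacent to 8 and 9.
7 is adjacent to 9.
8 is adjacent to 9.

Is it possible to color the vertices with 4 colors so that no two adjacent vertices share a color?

The chromatic number is 4. 1, 2, 8, 9 are pairwise adjacent (a clique of size 4), so at least 4 colors are needed.
4 colors suffice: 1=blue, 2=green, 3=blue, 4=yellow, 5=green, 6=green, 7=red, 8=red, 9=yellow.
That is already a proper 4-coloring.

Yes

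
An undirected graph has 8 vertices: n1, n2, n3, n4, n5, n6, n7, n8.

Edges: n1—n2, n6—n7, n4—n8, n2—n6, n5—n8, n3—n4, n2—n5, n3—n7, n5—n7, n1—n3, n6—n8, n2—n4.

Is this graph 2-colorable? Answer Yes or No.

No

The cycle n7-n3-n1-n2-n6-n7 has odd length 5, so it cannot be 2-colored; at least 3 colors are needed.
So 2 colors are not enough.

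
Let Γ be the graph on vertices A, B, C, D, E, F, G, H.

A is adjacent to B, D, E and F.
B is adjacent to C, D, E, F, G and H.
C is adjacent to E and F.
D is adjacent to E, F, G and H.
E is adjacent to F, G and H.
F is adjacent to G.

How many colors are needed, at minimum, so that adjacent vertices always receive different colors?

5

A, B, D, E, F are pairwise adjacent (a clique of size 5), so at least 5 colors are needed.
5 colors suffice: color 1 → {B}; color 2 → {E}; color 3 → {F, H}; color 4 → {C, D}; color 5 → {A, G}. No two adjacent vertices share a color.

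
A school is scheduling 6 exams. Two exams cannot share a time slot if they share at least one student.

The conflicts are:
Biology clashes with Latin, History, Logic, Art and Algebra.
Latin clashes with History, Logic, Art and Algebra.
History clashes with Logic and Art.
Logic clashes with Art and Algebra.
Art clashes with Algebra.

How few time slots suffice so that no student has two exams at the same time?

Biology, Latin, Logic, Art, Algebra all conflict with each other, so at least 5 time slots are needed.
A valid assignment using 5 time slots: Biology=2, Latin=1, History=5, Logic=3, Art=4, Algebra=5. No two conflicting exams share a time slot.

5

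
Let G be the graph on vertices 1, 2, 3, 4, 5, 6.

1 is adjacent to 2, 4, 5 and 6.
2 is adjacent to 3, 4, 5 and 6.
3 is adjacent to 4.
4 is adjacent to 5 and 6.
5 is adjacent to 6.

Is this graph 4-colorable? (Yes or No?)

No

1, 2, 4, 5, 6 are pairwise adjacent (a clique of size 5), so at least 5 colors are needed.
So 4 colors are not enough.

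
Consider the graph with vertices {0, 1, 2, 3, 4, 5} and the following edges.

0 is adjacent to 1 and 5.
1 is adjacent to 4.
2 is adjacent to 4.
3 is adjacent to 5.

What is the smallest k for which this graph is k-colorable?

2 and 4 are adjacent, so at least 2 colors are needed.
2 colors suffice: 0=blue, 1=red, 2=red, 3=blue, 4=blue, 5=red. Every edge joins two different colors.

2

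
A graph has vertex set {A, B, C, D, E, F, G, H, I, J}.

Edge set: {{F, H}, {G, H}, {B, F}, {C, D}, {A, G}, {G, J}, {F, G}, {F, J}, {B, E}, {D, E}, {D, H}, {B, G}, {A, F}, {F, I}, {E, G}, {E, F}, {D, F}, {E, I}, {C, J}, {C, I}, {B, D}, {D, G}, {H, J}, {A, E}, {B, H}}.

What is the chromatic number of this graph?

5

B, D, F, G, H form a clique, so at least 5 colors are needed.
5 colors suffice: color 1 → {C, F}; color 2 → {G, I}; color 3 → {A, D, J}; color 4 → {E, H}; color 5 → {B}. Each edge has distinct colors on its endpoints.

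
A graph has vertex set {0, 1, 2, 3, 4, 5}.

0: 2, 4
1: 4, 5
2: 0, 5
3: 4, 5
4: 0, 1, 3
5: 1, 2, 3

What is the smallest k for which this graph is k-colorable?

3

The cycle 0-4-3-5-2-0 has odd length 5, so it cannot be 2-colored; at least 3 colors are needed.
3 colors suffice: 0=blue, 1=blue, 2=green, 3=blue, 4=red, 5=red. Each edge has distinct colors on its endpoints.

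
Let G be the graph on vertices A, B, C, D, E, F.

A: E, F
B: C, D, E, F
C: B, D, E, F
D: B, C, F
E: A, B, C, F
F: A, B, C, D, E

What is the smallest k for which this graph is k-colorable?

B, C, E, F form a clique, so at least 4 colors are needed.
A valid assignment using 4 colors: A=2, B=2, C=4, D=3, E=3, F=1. Each edge has distinct colors on its endpoints.

4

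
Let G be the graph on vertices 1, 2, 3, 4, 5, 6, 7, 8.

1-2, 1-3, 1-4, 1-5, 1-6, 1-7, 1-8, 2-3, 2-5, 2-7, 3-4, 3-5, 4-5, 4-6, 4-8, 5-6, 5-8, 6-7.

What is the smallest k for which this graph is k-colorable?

4

1, 4, 5, 6 are pairwise adjacent (a clique of size 4), so at least 4 colors are needed.
4 colors suffice: color a → {1}; color b → {5, 7}; color c → {2, 4}; color d → {3, 6, 8}. Every edge joins two different colors.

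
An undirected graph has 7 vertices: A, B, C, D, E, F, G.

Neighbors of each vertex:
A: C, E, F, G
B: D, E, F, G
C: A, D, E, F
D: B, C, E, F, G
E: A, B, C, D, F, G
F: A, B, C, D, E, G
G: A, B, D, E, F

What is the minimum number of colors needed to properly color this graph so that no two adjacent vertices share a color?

5

B, D, E, F, G are pairwise adjacent (a clique of size 5), so at least 5 colors are needed.
A valid assignment using 5 colors: A=3, B=5, C=4, D=3, E=2, F=1, G=4. Every edge joins two different colors.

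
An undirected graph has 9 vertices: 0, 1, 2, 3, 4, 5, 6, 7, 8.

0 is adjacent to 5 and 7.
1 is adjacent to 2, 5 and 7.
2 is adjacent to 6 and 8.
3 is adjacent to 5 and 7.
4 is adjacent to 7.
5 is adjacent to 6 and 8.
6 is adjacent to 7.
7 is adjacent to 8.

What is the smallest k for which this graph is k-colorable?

5 and 8 are adjacent, so at least 2 colors are needed.
2 colors suffice: 0=b, 1=b, 2=a, 3=b, 4=b, 5=a, 6=b, 7=a, 8=b. Every edge joins two different colors.

2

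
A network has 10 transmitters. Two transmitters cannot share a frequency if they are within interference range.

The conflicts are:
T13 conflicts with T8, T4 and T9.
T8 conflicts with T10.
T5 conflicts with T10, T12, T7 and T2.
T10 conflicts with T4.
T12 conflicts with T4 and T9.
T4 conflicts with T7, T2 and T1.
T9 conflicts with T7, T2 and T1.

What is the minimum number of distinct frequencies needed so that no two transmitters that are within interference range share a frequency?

T4 and T1 conflict, so at least 2 frequencies are needed.
2 frequencies suffice: frequency 1 → {T8, T5, T4, T9}; frequency 2 → {T13, T10, T12, T7, T2, T1}. Each listed conflict is separated.

2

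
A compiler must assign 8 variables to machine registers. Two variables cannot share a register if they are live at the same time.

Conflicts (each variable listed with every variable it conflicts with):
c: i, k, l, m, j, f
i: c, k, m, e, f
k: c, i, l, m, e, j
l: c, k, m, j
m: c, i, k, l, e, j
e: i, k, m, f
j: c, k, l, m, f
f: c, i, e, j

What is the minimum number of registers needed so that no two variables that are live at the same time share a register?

c, k, l, m, j all conflict with each other, so at least 5 registers are needed.
A valid assignment using 5 registers: c=1, i=4, k=2, l=5, m=3, e=1, j=4, f=2. No two conflicting variables share a register.

5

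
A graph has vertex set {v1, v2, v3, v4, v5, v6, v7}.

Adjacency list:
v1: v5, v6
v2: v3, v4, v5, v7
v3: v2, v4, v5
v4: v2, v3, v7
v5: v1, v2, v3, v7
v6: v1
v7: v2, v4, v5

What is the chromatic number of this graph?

v2, v3, v5 are mutually adjacent, so at least 3 colors are needed.
3 colors suffice: v1=2, v2=2, v3=3, v4=1, v5=1, v6=1, v7=3. Every edge joins two different colors.

3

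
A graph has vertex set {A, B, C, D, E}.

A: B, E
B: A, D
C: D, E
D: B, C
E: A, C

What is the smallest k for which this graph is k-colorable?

The cycle B-D-C-E-A-B has odd length 5, so it cannot be 2-colored; at least 3 colors are needed.
3 colors suffice: color 1 → {A, C}; color 2 → {D, E}; color 3 → {B}. No two adjacent vertices share a color.

3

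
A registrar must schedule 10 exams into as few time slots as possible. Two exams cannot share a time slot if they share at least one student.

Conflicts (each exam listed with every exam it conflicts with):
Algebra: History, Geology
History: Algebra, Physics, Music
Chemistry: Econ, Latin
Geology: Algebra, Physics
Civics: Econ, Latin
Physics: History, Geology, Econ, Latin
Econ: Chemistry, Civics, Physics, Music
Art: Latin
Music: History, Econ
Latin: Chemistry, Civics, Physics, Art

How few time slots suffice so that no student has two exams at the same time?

2

Algebra and Geology conflict, so at least 2 time slots are needed.
2 time slots suffice: time slot 1 → {History, Geology, Econ, Latin}; time slot 2 → {Algebra, Chemistry, Civics, Physics, Art, Music}. No two conflicting exams share a time slot.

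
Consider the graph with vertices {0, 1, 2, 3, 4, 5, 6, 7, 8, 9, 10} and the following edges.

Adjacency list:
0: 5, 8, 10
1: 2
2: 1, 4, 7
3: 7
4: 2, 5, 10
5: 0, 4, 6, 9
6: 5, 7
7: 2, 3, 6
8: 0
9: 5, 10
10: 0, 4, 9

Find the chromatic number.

The cycle 7-2-4-5-6-7 has odd length 5, so it cannot be 2-colored; at least 3 colors are needed.
3 colors suffice: color a → {2, 3, 5, 8, 10}; color b → {0, 1, 4, 7, 9}; color c → {6}. Each edge has distinct colors on its endpoints.

3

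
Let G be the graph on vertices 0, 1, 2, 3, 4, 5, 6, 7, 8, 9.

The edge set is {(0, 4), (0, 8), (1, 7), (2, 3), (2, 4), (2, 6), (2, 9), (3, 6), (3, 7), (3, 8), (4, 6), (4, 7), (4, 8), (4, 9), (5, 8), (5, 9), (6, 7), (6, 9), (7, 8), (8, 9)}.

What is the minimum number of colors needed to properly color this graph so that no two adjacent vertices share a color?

2, 4, 6, 9 are pairwise adjacent (a clique of size 4), so at least 4 colors are needed.
4 colors suffice: 0=c, 1=a, 2=d, 3=b, 4=b, 5=b, 6=a, 7=c, 8=a, 9=c. No two adjacent vertices share a color.

4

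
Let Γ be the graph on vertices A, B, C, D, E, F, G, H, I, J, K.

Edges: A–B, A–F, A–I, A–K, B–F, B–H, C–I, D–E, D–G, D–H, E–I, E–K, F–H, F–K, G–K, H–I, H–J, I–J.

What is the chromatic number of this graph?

H, I, J are mutually adjacent, so at least 3 colors are needed.
3 colors suffice: color 1 → {B, D, I, K}; color 2 → {A, C, E, G, H}; color 3 → {F, J}. Every edge joins two different colors.

3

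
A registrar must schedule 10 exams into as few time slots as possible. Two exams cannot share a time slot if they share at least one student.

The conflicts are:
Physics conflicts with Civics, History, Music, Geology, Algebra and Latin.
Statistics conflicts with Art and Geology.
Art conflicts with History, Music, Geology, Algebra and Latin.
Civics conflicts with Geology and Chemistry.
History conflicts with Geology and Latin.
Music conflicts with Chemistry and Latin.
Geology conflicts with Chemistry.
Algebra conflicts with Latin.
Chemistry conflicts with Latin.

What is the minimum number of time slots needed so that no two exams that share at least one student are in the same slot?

3

Statistics, Art, Geology all conflict with each other, so at least 3 time slots are needed.
A valid assignment using 3 time slots: Physics=2, Statistics=3, Art=2, Civics=3, History=3, Music=3, Geology=1, Algebra=3, Chemistry=2, Latin=1. Each listed conflict is separated.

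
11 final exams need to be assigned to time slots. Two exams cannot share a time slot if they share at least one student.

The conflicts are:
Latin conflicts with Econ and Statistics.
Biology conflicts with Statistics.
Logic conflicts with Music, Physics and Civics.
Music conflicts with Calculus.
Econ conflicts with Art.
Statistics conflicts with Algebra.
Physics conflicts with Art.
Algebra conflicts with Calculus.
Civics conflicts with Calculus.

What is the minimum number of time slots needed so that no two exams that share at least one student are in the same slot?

3

The cycle Econ-Art-Physics-Logic-Civics-Calculus-Algebra-Statistics-Latin-Econ has odd length 9, so it cannot be 2-colored; at least 3 time slots are needed.
Using 3 time slots: Latin=2, Biology=2, Logic=1, Music=2, Econ=1, Statistics=1, Physics=3, Algebra=2, Art=2, Civics=2, Calculus=1. Each listed conflict is separated.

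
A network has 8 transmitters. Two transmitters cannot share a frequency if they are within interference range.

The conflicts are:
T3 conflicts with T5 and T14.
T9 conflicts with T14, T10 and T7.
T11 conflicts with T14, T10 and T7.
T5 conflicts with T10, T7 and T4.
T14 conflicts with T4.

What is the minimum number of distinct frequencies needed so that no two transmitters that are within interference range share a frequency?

3

The cycle T11-T14-T4-T5-T10-T11 has odd length 5, so it cannot be 2-colored; at least 3 frequencies are needed.
3 frequencies suffice: frequency 1 → {T5, T14}; frequency 2 → {T3, T10, T7, T4}; frequency 3 → {T9, T11}. No two conflicting transmitters share a frequency.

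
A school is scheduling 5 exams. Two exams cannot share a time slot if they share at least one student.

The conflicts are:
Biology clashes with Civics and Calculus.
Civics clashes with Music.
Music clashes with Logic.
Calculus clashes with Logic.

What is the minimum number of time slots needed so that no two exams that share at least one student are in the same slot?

3

The cycle Civics-Biology-Calculus-Logic-Music-Civics has odd length 5, so it cannot be 2-colored; at least 3 time slots are needed.
3 time slots suffice: time slot 1 → {Civics, Calculus}; time slot 2 → {Biology, Logic}; time slot 3 → {Music}. Each listed conflict is separated.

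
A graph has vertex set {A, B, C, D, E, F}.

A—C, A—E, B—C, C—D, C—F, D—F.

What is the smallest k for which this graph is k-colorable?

C, D, F form a triangle, so at least 3 colors are needed.
One proper 3-coloring: A=2, B=2, C=1, D=2, E=1, F=3. Every edge joins two different colors.

3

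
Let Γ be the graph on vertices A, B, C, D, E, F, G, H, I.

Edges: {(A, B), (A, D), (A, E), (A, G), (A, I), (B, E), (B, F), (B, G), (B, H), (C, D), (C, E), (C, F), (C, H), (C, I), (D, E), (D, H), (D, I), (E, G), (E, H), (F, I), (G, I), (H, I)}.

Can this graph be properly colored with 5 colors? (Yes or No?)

Yes

The chromatic number is 4. A, B, E, G are pairwise adjacent (a clique of size 4), so at least 4 colors are needed.
One proper 4-coloring: A=blue, B=green, C=blue, D=green, E=red, F=yellow, G=yellow, H=yellow, I=red.
Since 5 ≥ 4, a proper 5-coloring certainly exists.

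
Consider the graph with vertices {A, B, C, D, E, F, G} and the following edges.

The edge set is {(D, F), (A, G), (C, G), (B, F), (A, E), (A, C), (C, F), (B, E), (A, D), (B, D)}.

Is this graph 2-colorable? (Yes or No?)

A, C, G are pairwise adjacent, so at least 3 colors are needed.
So 2 colors are not enough.

No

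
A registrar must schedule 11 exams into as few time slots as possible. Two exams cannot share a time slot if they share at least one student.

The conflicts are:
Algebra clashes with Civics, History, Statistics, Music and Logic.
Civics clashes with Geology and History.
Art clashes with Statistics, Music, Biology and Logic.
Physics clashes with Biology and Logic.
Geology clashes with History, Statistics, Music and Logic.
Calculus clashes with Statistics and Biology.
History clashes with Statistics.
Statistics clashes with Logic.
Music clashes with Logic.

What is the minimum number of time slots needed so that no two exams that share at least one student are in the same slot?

Civics, Geology, History are mutually in conflict, so at least 3 time slots are needed.
3 time slots suffice: time slot 1 → {History, Biology, Logic}; time slot 2 → {Civics, Physics, Statistics, Music}; time slot 3 → {Algebra, Art, Geology, Calculus}. Each listed conflict is separated.

3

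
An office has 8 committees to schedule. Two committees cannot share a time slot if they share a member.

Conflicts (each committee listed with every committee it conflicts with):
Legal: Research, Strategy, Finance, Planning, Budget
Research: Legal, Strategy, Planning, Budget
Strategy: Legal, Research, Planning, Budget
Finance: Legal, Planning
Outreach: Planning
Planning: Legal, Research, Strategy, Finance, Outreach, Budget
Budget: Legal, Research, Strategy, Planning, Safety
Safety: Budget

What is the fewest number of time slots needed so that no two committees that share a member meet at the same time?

Legal, Research, Strategy, Planning, Budget pairwise conflict, so at least 5 time slots are needed.
A valid assignment using 5 time slots: Legal=3, Research=4, Strategy=5, Finance=2, Outreach=2, Planning=1, Budget=2, Safety=1. Each listed conflict is separated.

5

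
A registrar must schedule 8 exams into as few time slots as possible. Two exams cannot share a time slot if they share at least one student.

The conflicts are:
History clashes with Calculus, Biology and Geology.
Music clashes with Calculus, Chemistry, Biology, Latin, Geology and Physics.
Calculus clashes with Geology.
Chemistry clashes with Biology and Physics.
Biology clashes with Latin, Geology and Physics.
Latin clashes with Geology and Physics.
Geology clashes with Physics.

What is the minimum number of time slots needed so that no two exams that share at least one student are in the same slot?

5

Music, Biology, Latin, Geology, Physics pairwise conflict, so at least 5 time slots are needed.
5 time slots suffice: time slot 1 → {Calculus, Biology}; time slot 2 → {Chemistry, Geology}; time slot 3 → {History, Music}; time slot 4 → {Physics}; time slot 5 → {Latin}. Every pair that conflicts lands in different time slots.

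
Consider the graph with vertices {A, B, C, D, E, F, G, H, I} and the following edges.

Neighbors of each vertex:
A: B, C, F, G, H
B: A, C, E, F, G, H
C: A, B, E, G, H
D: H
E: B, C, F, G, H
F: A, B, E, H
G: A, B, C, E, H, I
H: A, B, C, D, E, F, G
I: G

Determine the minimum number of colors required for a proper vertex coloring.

5

A, B, C, G, H form a clique, so at least 5 colors are needed.
A valid assignment using 5 colors: A=4, B=2, C=5, D=2, E=4, F=3, G=3, H=1, I=1. No two adjacent vertices share a color.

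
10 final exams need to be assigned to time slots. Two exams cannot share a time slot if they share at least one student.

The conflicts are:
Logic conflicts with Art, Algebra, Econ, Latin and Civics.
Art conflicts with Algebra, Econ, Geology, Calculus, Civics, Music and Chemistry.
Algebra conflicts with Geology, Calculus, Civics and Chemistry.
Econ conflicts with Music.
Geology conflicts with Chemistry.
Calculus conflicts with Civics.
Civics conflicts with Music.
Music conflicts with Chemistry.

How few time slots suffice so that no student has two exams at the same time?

4

Art, Algebra, Geology, Chemistry are mutually in conflict, so at least 4 time slots are needed.
Using 4 time slots: Logic=3, Art=1, Algebra=2, Econ=4, Latin=1, Geology=4, Calculus=3, Civics=4, Music=2, Chemistry=3. Each listed conflict is separated.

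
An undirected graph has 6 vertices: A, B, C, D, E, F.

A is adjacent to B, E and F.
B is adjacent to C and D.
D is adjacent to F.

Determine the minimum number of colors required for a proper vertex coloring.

A and B are adjacent, so at least 2 colors are needed.
2 colors suffice: A=red, B=blue, C=red, D=red, E=blue, F=blue. No two adjacent vertices share a color.

2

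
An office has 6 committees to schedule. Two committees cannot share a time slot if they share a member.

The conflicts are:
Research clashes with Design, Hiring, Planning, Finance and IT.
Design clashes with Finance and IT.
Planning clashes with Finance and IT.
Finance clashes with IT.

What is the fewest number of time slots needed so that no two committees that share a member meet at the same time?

Research, Design, Finance, IT pairwise conflict, so at least 4 time slots are needed.
4 time slots suffice: Research=1, Design=4, Hiring=2, Planning=4, Finance=2, IT=3. No two conflicting committees share a time slot.

4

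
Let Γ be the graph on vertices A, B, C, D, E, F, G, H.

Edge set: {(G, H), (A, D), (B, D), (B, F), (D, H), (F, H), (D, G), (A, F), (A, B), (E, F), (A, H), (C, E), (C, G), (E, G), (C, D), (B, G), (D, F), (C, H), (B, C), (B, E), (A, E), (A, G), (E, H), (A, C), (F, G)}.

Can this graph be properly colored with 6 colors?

The chromatic number is 5. A, E, F, G, H are pairwise adjacent (a clique of size 5), so at least 5 colors are needed.
5 colors suffice: color 1 → {A}; color 2 → {G}; color 3 → {C, F}; color 4 → {B, H}; color 5 → {D, E}.
Since 6 ≥ 5, a proper 6-coloring certainly exists.

Yes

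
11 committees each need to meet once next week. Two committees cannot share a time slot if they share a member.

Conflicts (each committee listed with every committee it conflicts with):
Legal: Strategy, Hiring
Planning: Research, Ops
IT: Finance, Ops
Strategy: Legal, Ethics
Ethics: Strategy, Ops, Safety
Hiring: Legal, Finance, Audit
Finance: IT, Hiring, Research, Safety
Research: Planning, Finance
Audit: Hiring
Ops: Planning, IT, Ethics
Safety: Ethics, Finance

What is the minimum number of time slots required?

The cycle Ops-Planning-Research-Finance-IT-Ops has odd length 5, so it cannot be 2-colored; at least 3 time slots are needed.
3 time slots suffice: time slot 1 → {Legal, Finance, Audit, Ops}; time slot 2 → {IT, Ethics, Hiring, Research}; time slot 3 → {Planning, Strategy, Safety}. Each listed conflict is separated.

3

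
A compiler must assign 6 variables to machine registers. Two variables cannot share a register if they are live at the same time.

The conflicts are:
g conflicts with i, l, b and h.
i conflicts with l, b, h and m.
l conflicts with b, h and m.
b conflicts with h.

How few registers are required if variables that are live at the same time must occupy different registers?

g, i, l, b, h pairwise conflict, so at least 5 registers are needed.
5 registers suffice: register 1 → {l}; register 2 → {i}; register 3 → {h, m}; register 4 → {g}; register 5 → {b}. Every pair that conflicts lands in different registers.

5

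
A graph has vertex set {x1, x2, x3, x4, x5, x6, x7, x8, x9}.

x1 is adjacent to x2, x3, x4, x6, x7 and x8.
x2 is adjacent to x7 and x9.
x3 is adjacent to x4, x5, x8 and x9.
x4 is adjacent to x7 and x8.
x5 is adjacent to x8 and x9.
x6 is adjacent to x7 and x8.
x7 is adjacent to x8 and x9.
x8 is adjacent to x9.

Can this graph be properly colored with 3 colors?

x1, x6, x7, x8 are mutually adjacent (a clique of size 4), so at least 4 colors are needed.
So 3 colors are not enough.

No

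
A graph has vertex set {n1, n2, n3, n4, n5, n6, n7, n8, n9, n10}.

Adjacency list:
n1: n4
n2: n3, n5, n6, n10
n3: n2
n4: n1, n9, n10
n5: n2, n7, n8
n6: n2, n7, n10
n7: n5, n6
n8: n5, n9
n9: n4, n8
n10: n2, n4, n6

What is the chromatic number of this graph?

n2, n6, n10 are mutually adjacent, so at least 3 colors are needed.
3 colors suffice: color R → {n2, n4, n7, n8}; color B → {n1, n3, n5, n6, n9}; color G → {n10}. Every edge joins two different colors.

3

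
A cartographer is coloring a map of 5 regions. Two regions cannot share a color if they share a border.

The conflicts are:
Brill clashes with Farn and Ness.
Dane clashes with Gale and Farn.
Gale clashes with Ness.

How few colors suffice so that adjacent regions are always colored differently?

3

The cycle Brill-Farn-Dane-Gale-Ness-Brill has odd length 5, so it cannot be 2-colored; at least 3 colors are needed.
3 colors suffice: color 1 → {Brill, Dane}; color 2 → {Farn, Ness}; color 3 → {Gale}. Every pair that conflicts lands in different colors.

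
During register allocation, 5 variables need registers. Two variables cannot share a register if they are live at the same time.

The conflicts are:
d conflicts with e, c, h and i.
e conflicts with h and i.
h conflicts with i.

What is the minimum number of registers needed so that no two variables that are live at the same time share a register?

d, e, h, i pairwise conflict, so at least 4 registers are needed.
4 registers suffice: register 1 → {d}; register 2 → {c, i}; register 3 → {h}; register 4 → {e}. Every pair that conflicts lands in different registers.

4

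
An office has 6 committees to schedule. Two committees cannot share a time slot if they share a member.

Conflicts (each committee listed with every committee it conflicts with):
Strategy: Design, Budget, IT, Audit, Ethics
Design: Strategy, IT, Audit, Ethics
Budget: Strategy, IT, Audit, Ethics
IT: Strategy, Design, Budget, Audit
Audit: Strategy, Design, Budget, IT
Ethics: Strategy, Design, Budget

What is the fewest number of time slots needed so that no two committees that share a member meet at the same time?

Strategy, Budget, IT, Audit are mutually in conflict, so at least 4 time slots are needed.
A valid assignment using 4 time slots: Strategy=1, Design=2, Budget=2, IT=3, Audit=4, Ethics=3. Every pair that conflicts lands in different time slots.

4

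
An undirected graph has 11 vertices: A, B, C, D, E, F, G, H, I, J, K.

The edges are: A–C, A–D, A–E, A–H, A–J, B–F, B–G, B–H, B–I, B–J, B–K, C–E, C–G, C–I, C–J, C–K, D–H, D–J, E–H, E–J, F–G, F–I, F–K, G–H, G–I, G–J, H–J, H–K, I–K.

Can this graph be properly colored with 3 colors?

No

A, E, H, J are mutually adjacent (a clique of size 4), so at least 4 colors are needed.
So 3 colors are not enough.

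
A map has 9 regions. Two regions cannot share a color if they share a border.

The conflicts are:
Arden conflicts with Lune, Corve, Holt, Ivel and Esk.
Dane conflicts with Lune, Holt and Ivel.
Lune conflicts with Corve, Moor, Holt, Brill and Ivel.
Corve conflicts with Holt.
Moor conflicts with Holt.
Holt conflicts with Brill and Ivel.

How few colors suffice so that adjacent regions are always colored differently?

Arden, Lune, Holt, Ivel pairwise conflict, so at least 4 colors are needed.
4 colors suffice: color 1 → {Lune, Esk}; color 2 → {Holt}; color 3 → {Arden, Dane, Moor, Brill}; color 4 → {Corve, Ivel}. Every pair that conflicts lands in different colors.

4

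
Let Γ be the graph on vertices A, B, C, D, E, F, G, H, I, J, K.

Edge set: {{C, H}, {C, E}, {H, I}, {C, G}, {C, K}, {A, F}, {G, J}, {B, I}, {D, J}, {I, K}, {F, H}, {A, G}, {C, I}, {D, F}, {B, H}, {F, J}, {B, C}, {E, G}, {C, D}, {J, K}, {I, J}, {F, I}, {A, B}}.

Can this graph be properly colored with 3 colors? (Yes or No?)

No

B, C, H, I are pairwise adjacent (a clique of size 4), so at least 4 colors are needed.
So 3 colors are not enough.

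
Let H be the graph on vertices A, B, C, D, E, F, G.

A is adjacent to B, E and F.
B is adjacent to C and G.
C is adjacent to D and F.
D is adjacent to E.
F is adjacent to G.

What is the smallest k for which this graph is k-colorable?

3

The cycle B-C-D-E-A-B has odd length 5, so it cannot be 2-colored; at least 3 colors are needed.
3 colors suffice: color 1 → {B, D, F}; color 2 → {A, C, G}; color 3 → {E}. No two adjacent vertices share a color.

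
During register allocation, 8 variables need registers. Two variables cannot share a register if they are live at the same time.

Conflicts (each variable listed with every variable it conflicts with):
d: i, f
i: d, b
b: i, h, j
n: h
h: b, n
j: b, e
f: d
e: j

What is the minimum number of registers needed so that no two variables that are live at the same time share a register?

2

j and e conflict, so at least 2 registers are needed.
2 registers suffice: register 1 → {d, b, n, e}; register 2 → {i, h, j, f}. No two conflicting variables share a register.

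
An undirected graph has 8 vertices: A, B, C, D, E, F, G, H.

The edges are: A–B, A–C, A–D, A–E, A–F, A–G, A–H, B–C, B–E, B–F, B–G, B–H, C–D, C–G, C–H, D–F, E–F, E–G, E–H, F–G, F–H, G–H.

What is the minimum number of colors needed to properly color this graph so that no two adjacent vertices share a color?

A, B, E, F, G, H form a clique, so at least 6 colors are needed.
A valid assignment using 6 colors: A=1, B=2, C=5, D=2, E=6, F=5, G=4, H=3. Each edge has distinct colors on its endpoints.

6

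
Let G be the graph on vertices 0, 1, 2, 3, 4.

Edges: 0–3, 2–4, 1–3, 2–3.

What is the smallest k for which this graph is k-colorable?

0 and 3 are adjacent, so at least 2 colors are needed.
A valid assignment using 2 colors: 0=b, 1=b, 2=b, 3=a, 4=a. Every edge joins two different colors.

2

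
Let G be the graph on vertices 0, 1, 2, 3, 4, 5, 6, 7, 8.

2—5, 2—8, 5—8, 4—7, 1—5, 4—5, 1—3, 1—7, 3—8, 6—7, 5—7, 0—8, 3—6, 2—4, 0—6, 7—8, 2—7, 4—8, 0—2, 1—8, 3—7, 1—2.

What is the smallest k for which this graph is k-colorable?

2, 4, 5, 7, 8 are mutually adjacent (a clique of size 5), so at least 5 colors are needed.
A valid assignment using 5 colors: 0=a, 1=e, 2=c, 3=c, 4=e, 5=d, 6=b, 7=a, 8=b. Each edge has distinct colors on its endpoints.

5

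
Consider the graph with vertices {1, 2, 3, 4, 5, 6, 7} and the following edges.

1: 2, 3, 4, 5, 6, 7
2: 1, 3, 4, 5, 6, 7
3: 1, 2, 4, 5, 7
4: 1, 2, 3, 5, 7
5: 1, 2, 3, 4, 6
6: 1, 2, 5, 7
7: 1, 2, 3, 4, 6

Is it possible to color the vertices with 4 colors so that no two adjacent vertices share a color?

No

1, 2, 3, 4, 5 are mutually adjacent (a clique of size 5), so at least 5 colors are needed.
So 4 colors are not enough.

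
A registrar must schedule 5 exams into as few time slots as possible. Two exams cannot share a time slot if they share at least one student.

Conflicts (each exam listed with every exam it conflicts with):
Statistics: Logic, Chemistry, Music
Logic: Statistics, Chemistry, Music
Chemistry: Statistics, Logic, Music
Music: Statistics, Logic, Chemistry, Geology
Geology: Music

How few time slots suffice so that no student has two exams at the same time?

4

Statistics, Logic, Chemistry, Music pairwise conflict, so at least 4 time slots are needed.
Using 4 time slots: Statistics=3, Logic=2, Chemistry=4, Music=1, Geology=2. Each listed conflict is separated.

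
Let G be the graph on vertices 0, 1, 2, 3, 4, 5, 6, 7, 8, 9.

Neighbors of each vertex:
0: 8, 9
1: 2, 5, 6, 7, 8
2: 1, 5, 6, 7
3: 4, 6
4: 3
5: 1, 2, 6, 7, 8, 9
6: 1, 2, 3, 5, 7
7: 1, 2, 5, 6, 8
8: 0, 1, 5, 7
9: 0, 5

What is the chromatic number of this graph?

5

1, 2, 5, 6, 7 are pairwise adjacent (a clique of size 5), so at least 5 colors are needed.
A valid assignment using 5 colors: 0=red, 1=blue, 2=purple, 3=red, 4=blue, 5=red, 6=green, 7=yellow, 8=green, 9=blue. Each edge has distinct colors on its endpoints.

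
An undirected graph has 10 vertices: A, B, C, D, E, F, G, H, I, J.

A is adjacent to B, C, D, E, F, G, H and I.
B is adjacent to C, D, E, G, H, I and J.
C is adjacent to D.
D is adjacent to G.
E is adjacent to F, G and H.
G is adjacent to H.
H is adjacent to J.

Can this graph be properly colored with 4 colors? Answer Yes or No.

A, B, E, G, H are mutually adjacent (a clique of size 5), so at least 5 colors are needed.
So 4 colors are not enough.

No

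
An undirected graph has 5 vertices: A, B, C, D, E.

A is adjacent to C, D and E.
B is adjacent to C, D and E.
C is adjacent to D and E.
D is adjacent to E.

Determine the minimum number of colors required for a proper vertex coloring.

A, C, D, E are mutually adjacent (a clique of size 4), so at least 4 colors are needed.
4 colors suffice: A=4, B=4, C=2, D=1, E=3. Each edge has distinct colors on its endpoints.

4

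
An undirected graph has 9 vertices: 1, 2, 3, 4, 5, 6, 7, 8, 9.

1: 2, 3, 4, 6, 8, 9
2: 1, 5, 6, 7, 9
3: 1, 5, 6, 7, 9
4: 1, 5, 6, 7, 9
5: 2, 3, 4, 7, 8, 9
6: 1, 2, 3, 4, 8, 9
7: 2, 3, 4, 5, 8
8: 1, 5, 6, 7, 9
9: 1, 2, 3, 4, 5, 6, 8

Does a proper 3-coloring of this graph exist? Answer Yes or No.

1, 4, 6, 9 are pairwise adjacent (a clique of size 4), so at least 4 colors are needed.
So 3 colors are not enough.

No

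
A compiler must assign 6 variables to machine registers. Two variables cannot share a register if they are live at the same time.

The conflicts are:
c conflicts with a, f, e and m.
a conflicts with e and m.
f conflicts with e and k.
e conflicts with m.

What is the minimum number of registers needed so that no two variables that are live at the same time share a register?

4

c, a, e, m are mutually in conflict, so at least 4 registers are needed.
Using 4 registers: c=1, a=4, f=3, e=2, m=3, k=1. Every pair that conflicts lands in different registers.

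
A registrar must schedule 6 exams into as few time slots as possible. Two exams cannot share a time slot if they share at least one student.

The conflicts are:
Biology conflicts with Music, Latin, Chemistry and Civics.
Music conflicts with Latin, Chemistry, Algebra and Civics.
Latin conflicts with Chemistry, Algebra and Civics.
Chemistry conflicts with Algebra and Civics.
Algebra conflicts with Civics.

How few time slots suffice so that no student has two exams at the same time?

Music, Latin, Chemistry, Algebra, Civics pairwise conflict, so at least 5 time slots are needed.
5 time slots suffice: time slot 1 → {Civics}; time slot 2 → {Latin}; time slot 3 → {Music}; time slot 4 → {Chemistry}; time slot 5 → {Biology, Algebra}. No two conflicting exams share a time slot.

5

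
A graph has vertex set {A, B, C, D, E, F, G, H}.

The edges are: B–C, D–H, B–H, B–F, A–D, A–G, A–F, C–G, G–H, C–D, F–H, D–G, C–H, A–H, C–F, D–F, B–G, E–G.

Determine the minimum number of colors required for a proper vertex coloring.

A, D, F, H are pairwise adjacent (a clique of size 4), so at least 4 colors are needed.
4 colors suffice: A=4, B=3, C=4, D=3, E=1, F=2, G=2, H=1. No two adjacent vertices share a color.

4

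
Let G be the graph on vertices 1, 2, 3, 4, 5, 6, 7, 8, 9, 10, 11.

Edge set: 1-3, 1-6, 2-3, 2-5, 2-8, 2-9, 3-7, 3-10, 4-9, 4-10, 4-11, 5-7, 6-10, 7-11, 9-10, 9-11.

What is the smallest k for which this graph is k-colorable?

4, 9, 10 form a triangle, so at least 3 colors are needed.
3 colors suffice: 1=blue, 2=blue, 3=red, 4=green, 5=red, 6=red, 7=green, 8=red, 9=red, 10=blue, 11=blue. Every edge joins two different colors.

3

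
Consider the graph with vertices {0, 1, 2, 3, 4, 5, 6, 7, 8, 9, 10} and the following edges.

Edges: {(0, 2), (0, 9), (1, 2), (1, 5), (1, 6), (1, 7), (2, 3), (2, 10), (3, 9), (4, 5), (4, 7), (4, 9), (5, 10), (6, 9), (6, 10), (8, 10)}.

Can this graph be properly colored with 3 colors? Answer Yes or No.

Yes

The chromatic number is 3. The cycle 6-9-3-2-10-6 has odd length 5, so it cannot be 2-colored; at least 3 colors are needed.
3 colors suffice: color red → {1, 9, 10}; color blue → {2, 4, 6, 8}; color green → {0, 3, 5, 7}.
That is already a proper 3-coloring.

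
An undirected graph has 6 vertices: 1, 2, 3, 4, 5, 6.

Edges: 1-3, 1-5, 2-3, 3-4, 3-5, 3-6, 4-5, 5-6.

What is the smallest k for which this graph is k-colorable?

3, 4, 5 form a triangle, so at least 3 colors are needed.
3 colors suffice: color a → {3}; color b → {2, 5}; color c → {1, 4, 6}. No two adjacent vertices share a color.

3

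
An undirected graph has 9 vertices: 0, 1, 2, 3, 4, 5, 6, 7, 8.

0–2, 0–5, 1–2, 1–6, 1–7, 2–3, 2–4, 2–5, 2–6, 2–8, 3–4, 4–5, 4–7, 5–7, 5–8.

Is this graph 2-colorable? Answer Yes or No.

No

2, 3, 4 form a triangle, so at least 3 colors are needed.
So 2 colors are not enough.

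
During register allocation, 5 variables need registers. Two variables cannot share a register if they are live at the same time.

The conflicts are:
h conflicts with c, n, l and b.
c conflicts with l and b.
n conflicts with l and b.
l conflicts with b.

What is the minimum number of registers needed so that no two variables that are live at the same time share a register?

h, c, l, b pairwise conflict, so at least 4 registers are needed.
4 registers suffice: h=1, c=4, n=4, l=3, b=2. Every pair that conflicts lands in different registers.

4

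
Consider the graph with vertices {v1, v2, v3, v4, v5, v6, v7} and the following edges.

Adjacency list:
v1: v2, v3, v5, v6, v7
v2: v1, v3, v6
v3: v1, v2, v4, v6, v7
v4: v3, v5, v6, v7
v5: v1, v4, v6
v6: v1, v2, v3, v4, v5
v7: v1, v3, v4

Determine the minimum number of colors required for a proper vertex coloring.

v1, v2, v3, v6 form a clique, so at least 4 colors are needed.
A valid assignment using 4 colors: v1=3, v2=4, v3=2, v4=3, v5=2, v6=1, v7=1. Each edge has distinct colors on its endpoints.

4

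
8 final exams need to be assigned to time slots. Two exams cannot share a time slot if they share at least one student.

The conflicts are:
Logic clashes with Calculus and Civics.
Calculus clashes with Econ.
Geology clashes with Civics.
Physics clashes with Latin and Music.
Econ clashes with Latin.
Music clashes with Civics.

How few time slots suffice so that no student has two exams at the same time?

The cycle Logic-Calculus-Econ-Latin-Physics-Music-Civics-Logic has odd length 7, so it cannot be 2-colored; at least 3 time slots are needed.
3 time slots suffice: time slot 1 → {Calculus, Latin, Civics}; time slot 2 → {Logic, Geology, Econ, Music}; time slot 3 → {Physics}. No two conflicting exams share a time slot.

3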